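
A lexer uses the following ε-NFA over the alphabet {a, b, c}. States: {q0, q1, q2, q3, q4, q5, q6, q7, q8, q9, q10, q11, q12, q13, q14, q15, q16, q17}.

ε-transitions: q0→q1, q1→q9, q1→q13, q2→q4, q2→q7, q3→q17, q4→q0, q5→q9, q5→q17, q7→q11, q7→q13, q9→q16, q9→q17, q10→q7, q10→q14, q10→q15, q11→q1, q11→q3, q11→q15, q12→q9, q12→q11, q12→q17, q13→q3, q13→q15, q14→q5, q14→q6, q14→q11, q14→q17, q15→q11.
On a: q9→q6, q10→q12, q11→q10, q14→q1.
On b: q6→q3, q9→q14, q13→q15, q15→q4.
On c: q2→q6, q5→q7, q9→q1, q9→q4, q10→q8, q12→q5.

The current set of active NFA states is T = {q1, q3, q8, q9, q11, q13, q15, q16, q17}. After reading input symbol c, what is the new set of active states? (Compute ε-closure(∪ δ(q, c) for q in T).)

q9 on c → {q1, q4}.
No c-transition from q1, q3, q8, q11, q13, q15, q16, q17.
Union after reading c: {q1, q4}.
Now take the ε-closure:
From q1 via ε: add q9, q13.
From q4 via ε: add q0.
From q9 via ε: add q16, q17.
From q13 via ε: add q3, q15.
From q15 via ε: add q11.
No new states can be added; the closed set is {q0, q1, q3, q4, q9, q11, q13, q15, q16, q17}.

{q0, q1, q3, q4, q9, q11, q13, q15, q16, q17}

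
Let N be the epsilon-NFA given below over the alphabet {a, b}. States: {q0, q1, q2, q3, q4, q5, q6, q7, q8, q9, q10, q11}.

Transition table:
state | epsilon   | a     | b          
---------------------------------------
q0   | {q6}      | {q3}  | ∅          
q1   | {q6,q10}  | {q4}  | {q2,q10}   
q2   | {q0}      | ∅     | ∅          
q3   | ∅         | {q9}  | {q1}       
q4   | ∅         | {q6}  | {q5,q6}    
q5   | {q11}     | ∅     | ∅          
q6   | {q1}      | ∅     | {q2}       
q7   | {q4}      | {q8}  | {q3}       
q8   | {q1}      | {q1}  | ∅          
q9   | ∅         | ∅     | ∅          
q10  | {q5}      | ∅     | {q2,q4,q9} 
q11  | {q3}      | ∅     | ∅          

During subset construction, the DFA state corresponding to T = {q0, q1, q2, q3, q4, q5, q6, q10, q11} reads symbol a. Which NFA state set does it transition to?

{q1, q3, q4, q5, q6, q9, q10, q11}

q0 on a → {q3}.
q1 on a → {q4}.
q3 on a → {q9}.
q4 on a → {q6}.
No a-transition from q2, q5, q6, q10, q11.
Union after reading a: {q3, q4, q6, q9}.
Now take the epsilon-closure:
From q6 via epsilon: add q1.
From q1 via epsilon: add q10.
From q10 via epsilon: add q5.
From q5 via epsilon: add q11.
No new states can be added; the closed set is {q1, q3, q4, q5, q6, q9, q10, q11}.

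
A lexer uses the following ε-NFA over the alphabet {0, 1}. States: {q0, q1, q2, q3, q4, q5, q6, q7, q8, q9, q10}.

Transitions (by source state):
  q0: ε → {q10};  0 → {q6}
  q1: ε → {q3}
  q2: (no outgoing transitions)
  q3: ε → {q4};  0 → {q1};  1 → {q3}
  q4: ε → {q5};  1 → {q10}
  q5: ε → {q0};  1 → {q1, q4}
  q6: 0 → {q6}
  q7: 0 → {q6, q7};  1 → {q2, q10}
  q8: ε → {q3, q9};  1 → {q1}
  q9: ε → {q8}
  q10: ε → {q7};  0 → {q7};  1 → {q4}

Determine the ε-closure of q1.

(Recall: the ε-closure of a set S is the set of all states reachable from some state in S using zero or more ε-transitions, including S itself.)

{q0, q1, q3, q4, q5, q7, q10}

Start with {q1}.
From q1 via ε: add q3.
From q3 via ε: add q4.
From q4 via ε: add q5.
From q5 via ε: add q0.
From q0 via ε: add q10.
From q10 via ε: add q7.
No new states can be added; the closed set is {q0, q1, q3, q4, q5, q7, q10}.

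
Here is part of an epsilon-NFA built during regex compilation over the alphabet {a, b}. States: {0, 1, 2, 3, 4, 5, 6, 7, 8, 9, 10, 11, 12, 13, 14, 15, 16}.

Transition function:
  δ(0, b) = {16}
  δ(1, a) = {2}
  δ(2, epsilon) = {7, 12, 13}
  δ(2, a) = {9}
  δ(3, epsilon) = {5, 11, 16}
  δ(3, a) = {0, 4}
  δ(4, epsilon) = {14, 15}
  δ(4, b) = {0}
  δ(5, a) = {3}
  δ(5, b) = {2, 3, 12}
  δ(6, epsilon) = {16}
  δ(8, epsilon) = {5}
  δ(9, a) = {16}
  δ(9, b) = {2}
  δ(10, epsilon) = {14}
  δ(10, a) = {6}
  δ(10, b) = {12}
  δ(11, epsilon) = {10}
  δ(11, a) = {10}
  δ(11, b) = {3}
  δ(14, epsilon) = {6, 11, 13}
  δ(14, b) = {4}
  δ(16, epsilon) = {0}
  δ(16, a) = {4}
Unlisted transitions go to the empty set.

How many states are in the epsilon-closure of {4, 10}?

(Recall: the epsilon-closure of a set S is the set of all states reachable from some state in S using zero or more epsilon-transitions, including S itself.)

Start with {4, 10}.
From 4 via epsilon: add 14, 15.
From 14 via epsilon: add 6, 11, 13.
From 6 via epsilon: add 16.
From 16 via epsilon: add 0.
epsilon-closure = {0, 4, 6, 10, 11, 13, 14, 15, 16}, which has 9 states.

9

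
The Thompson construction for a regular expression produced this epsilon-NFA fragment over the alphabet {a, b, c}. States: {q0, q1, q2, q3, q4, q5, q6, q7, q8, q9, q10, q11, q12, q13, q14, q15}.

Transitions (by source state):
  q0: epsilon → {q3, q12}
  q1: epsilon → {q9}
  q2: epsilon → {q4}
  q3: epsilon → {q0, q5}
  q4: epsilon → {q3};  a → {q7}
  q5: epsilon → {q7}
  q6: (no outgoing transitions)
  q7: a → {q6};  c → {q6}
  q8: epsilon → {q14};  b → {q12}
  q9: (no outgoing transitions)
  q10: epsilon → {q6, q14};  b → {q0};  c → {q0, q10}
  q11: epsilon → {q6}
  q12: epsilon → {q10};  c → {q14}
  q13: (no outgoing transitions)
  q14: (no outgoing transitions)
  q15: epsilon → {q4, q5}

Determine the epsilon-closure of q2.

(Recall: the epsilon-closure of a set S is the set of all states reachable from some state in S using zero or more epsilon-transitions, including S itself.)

{q0, q2, q3, q4, q5, q6, q7, q10, q12, q14}

Start with {q2}.
From q2 via epsilon: add q4.
From q4 via epsilon: add q3.
From q3 via epsilon: add q0, q5.
From q0 via epsilon: add q12.
From q5 via epsilon: add q7.
From q12 via epsilon: add q10.
From q10 via epsilon: add q6, q14.
No new states can be added; the closed set is {q0, q2, q3, q4, q5, q6, q7, q10, q12, q14}.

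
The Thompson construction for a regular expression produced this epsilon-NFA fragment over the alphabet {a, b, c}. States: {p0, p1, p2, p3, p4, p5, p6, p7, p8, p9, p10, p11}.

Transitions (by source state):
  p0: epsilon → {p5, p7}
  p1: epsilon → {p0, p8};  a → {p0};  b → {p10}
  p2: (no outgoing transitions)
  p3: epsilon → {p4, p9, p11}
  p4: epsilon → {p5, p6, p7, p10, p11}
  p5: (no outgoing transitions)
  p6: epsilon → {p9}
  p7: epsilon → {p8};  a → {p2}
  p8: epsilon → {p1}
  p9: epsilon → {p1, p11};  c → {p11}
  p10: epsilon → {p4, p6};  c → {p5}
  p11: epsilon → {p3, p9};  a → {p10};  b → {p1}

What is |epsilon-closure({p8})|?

5

Start with {p8}.
From p8 via epsilon: add p1.
From p1 via epsilon: add p0.
From p0 via epsilon: add p5, p7.
epsilon-closure = {p0, p1, p5, p7, p8}, which has 5 states.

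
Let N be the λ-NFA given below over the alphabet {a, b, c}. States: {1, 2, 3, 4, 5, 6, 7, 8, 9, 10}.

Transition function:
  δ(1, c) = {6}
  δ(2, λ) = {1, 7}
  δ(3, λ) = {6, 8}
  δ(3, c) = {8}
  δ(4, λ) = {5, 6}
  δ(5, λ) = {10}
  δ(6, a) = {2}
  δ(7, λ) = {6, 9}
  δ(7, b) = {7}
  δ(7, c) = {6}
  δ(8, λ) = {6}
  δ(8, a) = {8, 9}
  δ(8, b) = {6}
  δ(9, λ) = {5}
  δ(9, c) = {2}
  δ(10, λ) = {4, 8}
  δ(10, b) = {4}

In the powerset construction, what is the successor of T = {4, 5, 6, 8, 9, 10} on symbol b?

{4, 5, 6, 8, 10}

8 on b → {6}.
10 on b → {4}.
No b-transition from 4, 5, 6, 9.
Union after reading b: {4, 6}.
Now take the λ-closure:
From 4 via λ: add 5.
From 5 via λ: add 10.
From 10 via λ: add 8.
No new states can be added; the closed set is {4, 5, 6, 8, 10}.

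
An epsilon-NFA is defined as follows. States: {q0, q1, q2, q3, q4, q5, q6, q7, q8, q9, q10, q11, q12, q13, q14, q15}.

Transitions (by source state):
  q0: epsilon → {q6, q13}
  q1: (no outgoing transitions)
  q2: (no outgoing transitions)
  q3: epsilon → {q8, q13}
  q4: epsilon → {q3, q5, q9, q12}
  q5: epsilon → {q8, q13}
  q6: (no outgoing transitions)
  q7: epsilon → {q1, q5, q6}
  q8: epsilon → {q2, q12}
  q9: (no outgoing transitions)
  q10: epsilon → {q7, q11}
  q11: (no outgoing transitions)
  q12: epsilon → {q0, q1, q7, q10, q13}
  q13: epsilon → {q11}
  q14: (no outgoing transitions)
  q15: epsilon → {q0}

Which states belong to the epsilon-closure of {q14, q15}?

Start with {q14, q15}.
From q15 via epsilon: add q0.
From q0 via epsilon: add q6, q13.
From q13 via epsilon: add q11.
No new states can be added; the closed set is {q0, q6, q11, q13, q14, q15}.

{q0, q6, q11, q13, q14, q15}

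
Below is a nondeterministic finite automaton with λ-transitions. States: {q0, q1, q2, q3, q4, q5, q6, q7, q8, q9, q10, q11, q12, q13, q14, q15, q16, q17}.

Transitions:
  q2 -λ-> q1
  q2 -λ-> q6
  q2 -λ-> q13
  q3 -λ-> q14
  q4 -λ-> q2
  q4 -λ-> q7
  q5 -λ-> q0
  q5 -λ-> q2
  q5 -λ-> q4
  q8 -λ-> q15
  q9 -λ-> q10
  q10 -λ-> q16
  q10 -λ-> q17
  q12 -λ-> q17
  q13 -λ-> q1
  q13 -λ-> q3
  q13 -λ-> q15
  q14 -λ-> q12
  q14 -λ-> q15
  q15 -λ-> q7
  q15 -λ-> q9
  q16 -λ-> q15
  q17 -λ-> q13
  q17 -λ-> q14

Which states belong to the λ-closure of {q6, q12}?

Start with {q6, q12}.
From q12 via λ: add q17.
From q17 via λ: add q13, q14.
From q13 via λ: add q1, q3, q15.
From q15 via λ: add q7, q9.
From q9 via λ: add q10.
From q10 via λ: add q16.
No new states can be added; the closed set is {q1, q3, q6, q7, q9, q10, q12, q13, q14, q15, q16, q17}.

{q1, q3, q6, q7, q9, q10, q12, q13, q14, q15, q16, q17}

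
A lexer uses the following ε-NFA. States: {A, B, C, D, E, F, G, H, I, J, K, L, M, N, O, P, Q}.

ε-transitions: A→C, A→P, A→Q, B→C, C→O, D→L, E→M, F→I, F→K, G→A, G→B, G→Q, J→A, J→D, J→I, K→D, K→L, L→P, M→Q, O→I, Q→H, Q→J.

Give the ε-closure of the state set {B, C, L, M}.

Start with {B, C, L, M}.
From C via ε: add O.
From L via ε: add P.
From M via ε: add Q.
From O via ε: add I.
From Q via ε: add H, J.
From J via ε: add A, D.
No new states can be added; the closed set is {A, B, C, D, H, I, J, L, M, O, P, Q}.

{A, B, C, D, H, I, J, L, M, O, P, Q}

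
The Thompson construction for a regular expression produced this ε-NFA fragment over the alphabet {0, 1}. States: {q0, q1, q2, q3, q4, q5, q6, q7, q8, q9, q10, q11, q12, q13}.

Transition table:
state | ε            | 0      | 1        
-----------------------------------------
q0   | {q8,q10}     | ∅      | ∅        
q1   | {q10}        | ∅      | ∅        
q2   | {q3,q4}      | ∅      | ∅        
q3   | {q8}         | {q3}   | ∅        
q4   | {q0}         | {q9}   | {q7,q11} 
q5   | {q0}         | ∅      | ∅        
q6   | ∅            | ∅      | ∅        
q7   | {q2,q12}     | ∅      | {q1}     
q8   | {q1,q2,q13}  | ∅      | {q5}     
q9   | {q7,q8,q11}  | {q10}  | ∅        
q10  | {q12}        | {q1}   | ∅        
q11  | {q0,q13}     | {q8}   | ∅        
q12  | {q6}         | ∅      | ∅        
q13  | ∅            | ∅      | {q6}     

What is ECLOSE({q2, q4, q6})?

{q0, q1, q2, q3, q4, q6, q8, q10, q12, q13}

Start with {q2, q4, q6}.
From q2 via ε: add q3.
From q4 via ε: add q0.
From q0 via ε: add q8, q10.
From q8 via ε: add q1, q13.
From q10 via ε: add q12.
No new states can be added; the closed set is {q0, q1, q2, q3, q4, q6, q8, q10, q12, q13}.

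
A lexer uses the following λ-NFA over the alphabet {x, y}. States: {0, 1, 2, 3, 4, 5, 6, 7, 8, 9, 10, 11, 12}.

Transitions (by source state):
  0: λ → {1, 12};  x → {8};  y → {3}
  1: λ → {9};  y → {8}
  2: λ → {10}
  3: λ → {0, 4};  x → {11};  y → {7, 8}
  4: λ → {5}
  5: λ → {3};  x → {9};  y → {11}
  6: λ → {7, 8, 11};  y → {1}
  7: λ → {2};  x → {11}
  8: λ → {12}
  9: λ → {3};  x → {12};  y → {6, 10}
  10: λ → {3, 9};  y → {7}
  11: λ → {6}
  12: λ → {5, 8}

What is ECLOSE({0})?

Start with {0}.
From 0 via λ: add 1, 12.
From 1 via λ: add 9.
From 12 via λ: add 5, 8.
From 5 via λ: add 3.
From 3 via λ: add 4.
No new states can be added; the closed set is {0, 1, 3, 4, 5, 8, 9, 12}.

{0, 1, 3, 4, 5, 8, 9, 12}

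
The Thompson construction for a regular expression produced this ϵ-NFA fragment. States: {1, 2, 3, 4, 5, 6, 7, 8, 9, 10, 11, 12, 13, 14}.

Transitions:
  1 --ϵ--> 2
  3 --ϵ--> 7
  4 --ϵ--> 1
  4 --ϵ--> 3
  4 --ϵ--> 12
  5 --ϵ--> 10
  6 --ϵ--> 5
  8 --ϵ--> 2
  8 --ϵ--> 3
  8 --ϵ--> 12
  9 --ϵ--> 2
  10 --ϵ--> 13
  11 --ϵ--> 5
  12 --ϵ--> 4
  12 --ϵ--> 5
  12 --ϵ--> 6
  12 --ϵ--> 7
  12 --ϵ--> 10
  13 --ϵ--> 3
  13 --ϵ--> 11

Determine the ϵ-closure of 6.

{3, 5, 6, 7, 10, 11, 13}

Start with {6}.
From 6 via ϵ: add 5.
From 5 via ϵ: add 10.
From 10 via ϵ: add 13.
From 13 via ϵ: add 3, 11.
From 3 via ϵ: add 7.
No new states can be added; the closed set is {3, 5, 6, 7, 10, 11, 13}.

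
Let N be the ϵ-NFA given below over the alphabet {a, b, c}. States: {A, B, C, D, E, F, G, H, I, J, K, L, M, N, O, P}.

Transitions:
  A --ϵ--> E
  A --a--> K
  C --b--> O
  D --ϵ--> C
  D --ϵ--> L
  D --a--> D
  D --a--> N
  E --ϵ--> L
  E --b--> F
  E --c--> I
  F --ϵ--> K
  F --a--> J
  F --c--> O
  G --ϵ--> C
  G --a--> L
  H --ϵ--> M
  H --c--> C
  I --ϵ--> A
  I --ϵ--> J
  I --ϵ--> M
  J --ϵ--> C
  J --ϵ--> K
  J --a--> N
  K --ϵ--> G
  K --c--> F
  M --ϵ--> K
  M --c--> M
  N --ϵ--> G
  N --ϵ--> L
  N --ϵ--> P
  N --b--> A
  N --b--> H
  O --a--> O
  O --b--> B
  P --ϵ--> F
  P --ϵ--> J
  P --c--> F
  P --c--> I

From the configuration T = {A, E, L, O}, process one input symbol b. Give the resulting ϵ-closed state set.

E on b → {F}.
O on b → {B}.
No b-transition from A, L.
Union after reading b: {B, F}.
Now take the ϵ-closure:
From F via ϵ: add K.
From K via ϵ: add G.
From G via ϵ: add C.
No new states can be added; the closed set is {B, C, F, G, K}.

{B, C, F, G, K}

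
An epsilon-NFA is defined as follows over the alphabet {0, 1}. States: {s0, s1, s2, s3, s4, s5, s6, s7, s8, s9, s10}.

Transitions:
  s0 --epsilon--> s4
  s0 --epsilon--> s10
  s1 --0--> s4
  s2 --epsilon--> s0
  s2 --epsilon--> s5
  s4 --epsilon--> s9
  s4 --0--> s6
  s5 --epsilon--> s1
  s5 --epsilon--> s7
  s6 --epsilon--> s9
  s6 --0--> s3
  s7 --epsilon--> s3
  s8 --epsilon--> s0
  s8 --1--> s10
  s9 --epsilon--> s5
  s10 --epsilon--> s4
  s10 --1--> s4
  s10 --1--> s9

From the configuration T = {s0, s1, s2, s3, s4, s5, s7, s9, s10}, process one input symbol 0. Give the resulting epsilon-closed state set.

{s1, s3, s4, s5, s6, s7, s9}

s1 on 0 → {s4}.
s4 on 0 → {s6}.
No 0-transition from s0, s2, s3, s5, s7, s9, s10.
Union after reading 0: {s4, s6}.
Now take the epsilon-closure:
From s4 via epsilon: add s9.
From s9 via epsilon: add s5.
From s5 via epsilon: add s1, s7.
From s7 via epsilon: add s3.
No new states can be added; the closed set is {s1, s3, s4, s5, s6, s7, s9}.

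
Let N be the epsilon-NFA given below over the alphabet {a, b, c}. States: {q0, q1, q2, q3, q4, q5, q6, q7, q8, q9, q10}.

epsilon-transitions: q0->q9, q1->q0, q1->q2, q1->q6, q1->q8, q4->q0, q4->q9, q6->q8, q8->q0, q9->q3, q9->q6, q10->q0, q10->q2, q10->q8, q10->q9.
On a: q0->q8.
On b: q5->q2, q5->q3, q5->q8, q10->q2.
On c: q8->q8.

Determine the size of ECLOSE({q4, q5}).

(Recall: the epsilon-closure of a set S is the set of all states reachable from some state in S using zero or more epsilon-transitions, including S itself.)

Start with {q4, q5}.
From q4 via epsilon: add q0, q9.
From q9 via epsilon: add q3, q6.
From q6 via epsilon: add q8.
epsilon-closure = {q0, q3, q4, q5, q6, q8, q9}, which has 7 states.

7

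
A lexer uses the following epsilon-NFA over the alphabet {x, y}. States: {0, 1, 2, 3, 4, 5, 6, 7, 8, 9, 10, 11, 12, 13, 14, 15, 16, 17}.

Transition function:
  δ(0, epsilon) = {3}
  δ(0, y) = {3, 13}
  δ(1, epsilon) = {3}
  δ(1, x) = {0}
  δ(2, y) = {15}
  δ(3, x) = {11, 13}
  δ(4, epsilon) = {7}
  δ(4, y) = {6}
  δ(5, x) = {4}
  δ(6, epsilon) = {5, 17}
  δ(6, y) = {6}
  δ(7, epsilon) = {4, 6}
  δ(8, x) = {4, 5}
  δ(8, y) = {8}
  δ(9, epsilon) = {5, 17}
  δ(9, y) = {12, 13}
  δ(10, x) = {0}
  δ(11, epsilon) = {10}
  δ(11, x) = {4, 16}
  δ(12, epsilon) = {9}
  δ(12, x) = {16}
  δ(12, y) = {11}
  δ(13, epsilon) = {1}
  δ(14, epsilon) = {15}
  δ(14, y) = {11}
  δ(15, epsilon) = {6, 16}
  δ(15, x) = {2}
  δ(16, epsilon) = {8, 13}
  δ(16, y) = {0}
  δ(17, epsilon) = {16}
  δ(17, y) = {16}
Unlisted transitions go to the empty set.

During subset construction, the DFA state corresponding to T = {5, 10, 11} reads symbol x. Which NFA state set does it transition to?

{0, 1, 3, 4, 5, 6, 7, 8, 13, 16, 17}

5 on x → {4}.
10 on x → {0}.
11 on x → {4, 16}.
Union after reading x: {0, 4, 16}.
Now take the epsilon-closure:
From 0 via epsilon: add 3.
From 4 via epsilon: add 7.
From 16 via epsilon: add 8, 13.
From 7 via epsilon: add 6.
From 13 via epsilon: add 1.
From 6 via epsilon: add 5, 17.
No new states can be added; the closed set is {0, 1, 3, 4, 5, 6, 7, 8, 13, 16, 17}.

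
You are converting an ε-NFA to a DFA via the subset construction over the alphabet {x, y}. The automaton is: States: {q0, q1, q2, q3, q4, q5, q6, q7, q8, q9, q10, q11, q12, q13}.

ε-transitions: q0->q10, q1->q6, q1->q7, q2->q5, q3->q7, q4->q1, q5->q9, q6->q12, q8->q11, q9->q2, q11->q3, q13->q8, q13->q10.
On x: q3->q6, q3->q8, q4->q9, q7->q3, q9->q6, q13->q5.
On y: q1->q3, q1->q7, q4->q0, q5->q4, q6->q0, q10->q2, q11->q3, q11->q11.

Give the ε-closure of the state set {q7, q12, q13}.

{q3, q7, q8, q10, q11, q12, q13}

Start with {q7, q12, q13}.
From q13 via ε: add q8, q10.
From q8 via ε: add q11.
From q11 via ε: add q3.
No new states can be added; the closed set is {q3, q7, q8, q10, q11, q12, q13}.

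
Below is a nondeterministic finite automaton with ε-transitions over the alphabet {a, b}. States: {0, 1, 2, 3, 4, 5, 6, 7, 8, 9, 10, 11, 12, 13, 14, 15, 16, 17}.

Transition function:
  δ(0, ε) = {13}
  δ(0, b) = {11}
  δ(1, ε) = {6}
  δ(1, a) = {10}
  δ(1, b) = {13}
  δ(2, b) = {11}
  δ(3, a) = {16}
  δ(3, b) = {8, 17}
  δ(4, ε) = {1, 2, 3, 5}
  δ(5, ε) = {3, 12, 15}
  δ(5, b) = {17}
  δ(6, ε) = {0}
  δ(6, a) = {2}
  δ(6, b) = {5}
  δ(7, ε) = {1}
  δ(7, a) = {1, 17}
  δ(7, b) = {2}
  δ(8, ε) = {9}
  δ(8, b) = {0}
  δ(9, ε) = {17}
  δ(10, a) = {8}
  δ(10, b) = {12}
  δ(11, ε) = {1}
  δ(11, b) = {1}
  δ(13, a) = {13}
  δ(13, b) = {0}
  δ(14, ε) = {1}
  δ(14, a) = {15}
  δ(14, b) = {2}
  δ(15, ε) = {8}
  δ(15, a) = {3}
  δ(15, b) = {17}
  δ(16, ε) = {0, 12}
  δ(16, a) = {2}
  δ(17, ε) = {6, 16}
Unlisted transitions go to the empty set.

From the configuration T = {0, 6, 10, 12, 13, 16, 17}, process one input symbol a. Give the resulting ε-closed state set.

6 on a → {2}.
10 on a → {8}.
13 on a → {13}.
16 on a → {2}.
No a-transition from 0, 12, 17.
Union after reading a: {2, 8, 13}.
Now take the ε-closure:
From 8 via ε: add 9.
From 9 via ε: add 17.
From 17 via ε: add 6, 16.
From 6 via ε: add 0.
From 16 via ε: add 12.
No new states can be added; the closed set is {0, 2, 6, 8, 9, 12, 13, 16, 17}.

{0, 2, 6, 8, 9, 12, 13, 16, 17}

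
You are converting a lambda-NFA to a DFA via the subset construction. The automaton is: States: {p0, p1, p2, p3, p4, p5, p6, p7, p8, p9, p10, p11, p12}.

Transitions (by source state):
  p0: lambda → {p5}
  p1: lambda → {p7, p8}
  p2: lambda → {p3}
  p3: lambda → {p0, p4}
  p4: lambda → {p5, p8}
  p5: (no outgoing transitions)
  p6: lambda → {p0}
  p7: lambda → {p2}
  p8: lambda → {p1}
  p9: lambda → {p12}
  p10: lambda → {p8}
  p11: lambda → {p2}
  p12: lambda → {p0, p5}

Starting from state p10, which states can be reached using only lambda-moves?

Start with {p10}.
From p10 via lambda: add p8.
From p8 via lambda: add p1.
From p1 via lambda: add p7.
From p7 via lambda: add p2.
From p2 via lambda: add p3.
From p3 via lambda: add p0, p4.
From p0 via lambda: add p5.
No new states can be added; the closed set is {p0, p1, p2, p3, p4, p5, p7, p8, p10}.

{p0, p1, p2, p3, p4, p5, p7, p8, p10}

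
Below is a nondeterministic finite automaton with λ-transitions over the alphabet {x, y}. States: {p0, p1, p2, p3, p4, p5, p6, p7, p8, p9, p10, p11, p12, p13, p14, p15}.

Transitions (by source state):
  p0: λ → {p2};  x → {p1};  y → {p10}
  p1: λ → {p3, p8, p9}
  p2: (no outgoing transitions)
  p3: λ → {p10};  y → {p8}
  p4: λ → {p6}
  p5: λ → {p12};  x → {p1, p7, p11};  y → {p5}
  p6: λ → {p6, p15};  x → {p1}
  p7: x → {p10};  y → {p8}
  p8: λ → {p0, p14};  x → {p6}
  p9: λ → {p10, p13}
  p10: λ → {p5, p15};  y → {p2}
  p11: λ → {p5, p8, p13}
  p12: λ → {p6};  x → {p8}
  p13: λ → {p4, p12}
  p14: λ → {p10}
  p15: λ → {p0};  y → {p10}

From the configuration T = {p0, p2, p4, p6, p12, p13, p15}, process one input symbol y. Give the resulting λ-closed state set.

{p0, p2, p5, p6, p10, p12, p15}

p0 on y → {p10}.
p15 on y → {p10}.
No y-transition from p2, p4, p6, p12, p13.
Union after reading y: {p10}.
Now take the λ-closure:
From p10 via λ: add p5, p15.
From p5 via λ: add p12.
From p15 via λ: add p0.
From p0 via λ: add p2.
From p12 via λ: add p6.
No new states can be added; the closed set is {p0, p2, p5, p6, p10, p12, p15}.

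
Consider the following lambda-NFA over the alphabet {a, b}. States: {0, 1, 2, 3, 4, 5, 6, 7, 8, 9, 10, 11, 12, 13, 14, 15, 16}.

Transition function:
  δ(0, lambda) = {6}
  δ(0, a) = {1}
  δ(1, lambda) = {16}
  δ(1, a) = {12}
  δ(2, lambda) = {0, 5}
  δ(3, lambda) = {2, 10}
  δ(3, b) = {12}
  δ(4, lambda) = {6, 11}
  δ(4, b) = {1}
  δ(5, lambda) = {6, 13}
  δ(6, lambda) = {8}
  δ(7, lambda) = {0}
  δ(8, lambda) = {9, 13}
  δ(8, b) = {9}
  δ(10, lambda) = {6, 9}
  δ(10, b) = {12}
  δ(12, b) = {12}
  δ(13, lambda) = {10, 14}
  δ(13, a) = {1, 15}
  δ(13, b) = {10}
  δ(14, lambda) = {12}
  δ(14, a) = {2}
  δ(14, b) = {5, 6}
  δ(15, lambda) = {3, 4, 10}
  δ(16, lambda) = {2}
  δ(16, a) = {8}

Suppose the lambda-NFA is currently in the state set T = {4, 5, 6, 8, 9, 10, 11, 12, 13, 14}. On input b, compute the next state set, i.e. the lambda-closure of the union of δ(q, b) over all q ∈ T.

{0, 1, 2, 5, 6, 8, 9, 10, 12, 13, 14, 16}

4 on b → {1}.
8 on b → {9}.
10 on b → {12}.
12 on b → {12}.
13 on b → {10}.
14 on b → {5, 6}.
No b-transition from 5, 6, 9, 11.
Union after reading b: {1, 5, 6, 9, 10, 12}.
Now take the lambda-closure:
From 1 via lambda: add 16.
From 5 via lambda: add 13.
From 6 via lambda: add 8.
From 13 via lambda: add 14.
From 16 via lambda: add 2.
From 2 via lambda: add 0.
No new states can be added; the closed set is {0, 1, 2, 5, 6, 8, 9, 10, 12, 13, 14, 16}.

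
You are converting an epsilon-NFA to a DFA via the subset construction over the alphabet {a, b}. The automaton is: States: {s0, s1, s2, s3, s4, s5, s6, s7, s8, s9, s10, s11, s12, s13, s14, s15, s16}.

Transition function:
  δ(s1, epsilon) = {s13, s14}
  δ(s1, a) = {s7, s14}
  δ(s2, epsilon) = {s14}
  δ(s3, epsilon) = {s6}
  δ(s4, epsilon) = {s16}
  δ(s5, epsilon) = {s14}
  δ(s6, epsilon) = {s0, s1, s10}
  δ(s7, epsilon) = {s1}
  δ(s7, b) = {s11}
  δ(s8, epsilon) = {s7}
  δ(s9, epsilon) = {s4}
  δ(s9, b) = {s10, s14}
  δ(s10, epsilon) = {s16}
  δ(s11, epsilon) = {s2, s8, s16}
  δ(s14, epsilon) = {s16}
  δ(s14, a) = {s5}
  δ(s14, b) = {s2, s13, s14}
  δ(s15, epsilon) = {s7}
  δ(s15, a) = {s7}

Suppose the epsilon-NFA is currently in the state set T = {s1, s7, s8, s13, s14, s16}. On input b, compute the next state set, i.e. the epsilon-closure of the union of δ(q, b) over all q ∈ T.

s7 on b → {s11}.
s14 on b → {s2, s13, s14}.
No b-transition from s1, s8, s13, s16.
Union after reading b: {s2, s11, s13, s14}.
Now take the epsilon-closure:
From s11 via epsilon: add s8, s16.
From s8 via epsilon: add s7.
From s7 via epsilon: add s1.
No new states can be added; the closed set is {s1, s2, s7, s8, s11, s13, s14, s16}.

{s1, s2, s7, s8, s11, s13, s14, s16}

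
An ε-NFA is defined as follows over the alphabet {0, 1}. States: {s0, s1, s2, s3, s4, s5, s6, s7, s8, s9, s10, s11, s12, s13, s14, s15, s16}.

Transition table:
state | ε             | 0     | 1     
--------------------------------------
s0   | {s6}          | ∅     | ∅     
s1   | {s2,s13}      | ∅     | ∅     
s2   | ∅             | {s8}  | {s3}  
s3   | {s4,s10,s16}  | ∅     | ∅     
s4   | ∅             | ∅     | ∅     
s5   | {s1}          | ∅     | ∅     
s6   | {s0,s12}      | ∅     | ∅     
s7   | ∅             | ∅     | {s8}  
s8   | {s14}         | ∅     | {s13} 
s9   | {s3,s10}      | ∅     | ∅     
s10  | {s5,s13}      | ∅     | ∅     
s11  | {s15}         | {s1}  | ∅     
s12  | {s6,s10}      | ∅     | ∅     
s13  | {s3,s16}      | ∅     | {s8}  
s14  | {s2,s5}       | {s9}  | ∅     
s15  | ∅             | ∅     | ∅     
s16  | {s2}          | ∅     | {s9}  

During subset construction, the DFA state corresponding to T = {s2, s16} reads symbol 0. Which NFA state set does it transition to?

{s1, s2, s3, s4, s5, s8, s10, s13, s14, s16}

s2 on 0 → {s8}.
No 0-transition from s16.
Union after reading 0: {s8}.
Now take the ε-closure:
From s8 via ε: add s14.
From s14 via ε: add s2, s5.
From s5 via ε: add s1.
From s1 via ε: add s13.
From s13 via ε: add s3, s16.
From s3 via ε: add s4, s10.
No new states can be added; the closed set is {s1, s2, s3, s4, s5, s8, s10, s13, s14, s16}.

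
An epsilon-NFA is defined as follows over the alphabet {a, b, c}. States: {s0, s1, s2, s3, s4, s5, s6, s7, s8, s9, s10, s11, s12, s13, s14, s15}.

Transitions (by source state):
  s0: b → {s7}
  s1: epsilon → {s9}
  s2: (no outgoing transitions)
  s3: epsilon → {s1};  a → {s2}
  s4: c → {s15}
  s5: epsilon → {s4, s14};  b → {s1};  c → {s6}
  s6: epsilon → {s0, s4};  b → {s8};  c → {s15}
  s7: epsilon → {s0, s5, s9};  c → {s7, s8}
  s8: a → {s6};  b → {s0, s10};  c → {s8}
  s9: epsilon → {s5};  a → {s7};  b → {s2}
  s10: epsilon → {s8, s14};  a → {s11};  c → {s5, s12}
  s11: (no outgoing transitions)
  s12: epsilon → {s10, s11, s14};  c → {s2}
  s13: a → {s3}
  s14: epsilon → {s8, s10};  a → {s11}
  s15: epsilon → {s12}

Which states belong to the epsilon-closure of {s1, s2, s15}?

Start with {s1, s2, s15}.
From s1 via epsilon: add s9.
From s15 via epsilon: add s12.
From s9 via epsilon: add s5.
From s12 via epsilon: add s10, s11, s14.
From s5 via epsilon: add s4.
From s10 via epsilon: add s8.
No new states can be added; the closed set is {s1, s2, s4, s5, s8, s9, s10, s11, s12, s14, s15}.

{s1, s2, s4, s5, s8, s9, s10, s11, s12, s14, s15}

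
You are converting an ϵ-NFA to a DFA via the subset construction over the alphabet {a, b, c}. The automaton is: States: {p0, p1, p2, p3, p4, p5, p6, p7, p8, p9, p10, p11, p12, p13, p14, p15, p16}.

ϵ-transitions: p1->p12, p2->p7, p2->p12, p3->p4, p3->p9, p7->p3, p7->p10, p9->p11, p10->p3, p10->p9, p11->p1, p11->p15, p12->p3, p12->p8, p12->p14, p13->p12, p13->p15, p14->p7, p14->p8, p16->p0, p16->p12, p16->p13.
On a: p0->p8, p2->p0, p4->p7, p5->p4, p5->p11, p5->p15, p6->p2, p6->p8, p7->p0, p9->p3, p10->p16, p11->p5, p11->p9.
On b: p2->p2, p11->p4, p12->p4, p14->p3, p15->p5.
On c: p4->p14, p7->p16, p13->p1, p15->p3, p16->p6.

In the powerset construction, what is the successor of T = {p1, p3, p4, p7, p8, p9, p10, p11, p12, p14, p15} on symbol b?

{p1, p3, p4, p5, p7, p8, p9, p10, p11, p12, p14, p15}

p11 on b → {p4}.
p12 on b → {p4}.
p14 on b → {p3}.
p15 on b → {p5}.
No b-transition from p1, p3, p4, p7, p8, p9, p10.
Union after reading b: {p3, p4, p5}.
Now take the ϵ-closure:
From p3 via ϵ: add p9.
From p9 via ϵ: add p11.
From p11 via ϵ: add p1, p15.
From p1 via ϵ: add p12.
From p12 via ϵ: add p8, p14.
From p14 via ϵ: add p7.
From p7 via ϵ: add p10.
No new states can be added; the closed set is {p1, p3, p4, p5, p7, p8, p9, p10, p11, p12, p14, p15}.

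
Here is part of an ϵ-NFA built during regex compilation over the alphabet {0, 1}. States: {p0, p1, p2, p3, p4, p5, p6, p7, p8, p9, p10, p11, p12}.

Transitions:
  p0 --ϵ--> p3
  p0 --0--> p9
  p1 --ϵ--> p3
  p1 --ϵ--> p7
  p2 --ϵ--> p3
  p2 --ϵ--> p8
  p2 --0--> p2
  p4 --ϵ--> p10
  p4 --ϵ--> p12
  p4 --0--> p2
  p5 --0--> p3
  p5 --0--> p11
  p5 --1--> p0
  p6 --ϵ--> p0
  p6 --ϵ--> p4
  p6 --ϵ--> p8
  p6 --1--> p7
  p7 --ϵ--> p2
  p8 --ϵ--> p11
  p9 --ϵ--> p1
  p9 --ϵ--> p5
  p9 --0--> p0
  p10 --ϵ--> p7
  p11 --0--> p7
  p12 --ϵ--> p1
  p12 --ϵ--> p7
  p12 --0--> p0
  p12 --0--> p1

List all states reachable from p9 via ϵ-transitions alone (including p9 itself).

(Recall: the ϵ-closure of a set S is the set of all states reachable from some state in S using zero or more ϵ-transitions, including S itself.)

{p1, p2, p3, p5, p7, p8, p9, p11}

Start with {p9}.
From p9 via ϵ: add p1, p5.
From p1 via ϵ: add p3, p7.
From p7 via ϵ: add p2.
From p2 via ϵ: add p8.
From p8 via ϵ: add p11.
No new states can be added; the closed set is {p1, p2, p3, p5, p7, p8, p9, p11}.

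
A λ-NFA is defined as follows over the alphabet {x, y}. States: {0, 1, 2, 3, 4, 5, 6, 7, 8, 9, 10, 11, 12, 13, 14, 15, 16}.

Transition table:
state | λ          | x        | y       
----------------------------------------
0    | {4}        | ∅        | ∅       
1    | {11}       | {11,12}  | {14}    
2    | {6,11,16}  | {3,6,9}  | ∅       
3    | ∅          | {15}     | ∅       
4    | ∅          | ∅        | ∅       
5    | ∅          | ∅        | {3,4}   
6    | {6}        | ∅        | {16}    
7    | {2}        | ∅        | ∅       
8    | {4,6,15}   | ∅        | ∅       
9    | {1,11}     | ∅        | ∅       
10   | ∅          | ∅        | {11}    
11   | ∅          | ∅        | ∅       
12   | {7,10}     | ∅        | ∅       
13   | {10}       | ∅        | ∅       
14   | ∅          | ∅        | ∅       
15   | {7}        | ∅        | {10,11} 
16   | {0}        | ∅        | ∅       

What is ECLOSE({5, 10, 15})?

Start with {5, 10, 15}.
From 15 via λ: add 7.
From 7 via λ: add 2.
From 2 via λ: add 6, 11, 16.
From 16 via λ: add 0.
From 0 via λ: add 4.
No new states can be added; the closed set is {0, 2, 4, 5, 6, 7, 10, 11, 15, 16}.

{0, 2, 4, 5, 6, 7, 10, 11, 15, 16}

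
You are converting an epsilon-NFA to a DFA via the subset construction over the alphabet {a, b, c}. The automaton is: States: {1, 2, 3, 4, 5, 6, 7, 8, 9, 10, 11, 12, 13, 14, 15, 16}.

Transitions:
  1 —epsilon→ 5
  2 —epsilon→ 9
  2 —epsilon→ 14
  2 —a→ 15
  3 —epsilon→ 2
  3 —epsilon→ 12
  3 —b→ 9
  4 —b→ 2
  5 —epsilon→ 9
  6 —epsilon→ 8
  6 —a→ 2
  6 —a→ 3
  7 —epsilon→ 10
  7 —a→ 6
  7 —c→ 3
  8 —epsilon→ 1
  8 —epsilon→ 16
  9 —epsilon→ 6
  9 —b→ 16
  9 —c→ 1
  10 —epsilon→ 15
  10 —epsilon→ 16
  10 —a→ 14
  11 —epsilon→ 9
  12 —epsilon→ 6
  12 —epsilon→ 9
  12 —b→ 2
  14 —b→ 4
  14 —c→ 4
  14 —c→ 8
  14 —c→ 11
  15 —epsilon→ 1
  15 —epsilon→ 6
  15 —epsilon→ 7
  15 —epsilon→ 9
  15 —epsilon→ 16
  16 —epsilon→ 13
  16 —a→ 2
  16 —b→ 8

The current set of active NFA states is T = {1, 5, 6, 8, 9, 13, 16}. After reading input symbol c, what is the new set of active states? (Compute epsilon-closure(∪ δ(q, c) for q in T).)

{1, 5, 6, 8, 9, 13, 16}

9 on c → {1}.
No c-transition from 1, 5, 6, 8, 13, 16.
Union after reading c: {1}.
Now take the epsilon-closure:
From 1 via epsilon: add 5.
From 5 via epsilon: add 9.
From 9 via epsilon: add 6.
From 6 via epsilon: add 8.
From 8 via epsilon: add 16.
From 16 via epsilon: add 13.
No new states can be added; the closed set is {1, 5, 6, 8, 9, 13, 16}.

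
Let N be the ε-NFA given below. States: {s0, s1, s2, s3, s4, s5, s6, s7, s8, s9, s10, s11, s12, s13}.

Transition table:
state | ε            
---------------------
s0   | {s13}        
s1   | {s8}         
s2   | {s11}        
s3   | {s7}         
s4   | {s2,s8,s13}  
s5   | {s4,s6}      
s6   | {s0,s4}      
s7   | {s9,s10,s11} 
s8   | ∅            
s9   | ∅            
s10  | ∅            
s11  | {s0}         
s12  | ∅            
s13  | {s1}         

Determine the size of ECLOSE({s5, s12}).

10

Start with {s5, s12}.
From s5 via ε: add s4, s6.
From s4 via ε: add s2, s8, s13.
From s6 via ε: add s0.
From s2 via ε: add s11.
From s13 via ε: add s1.
ε-closure = {s0, s1, s2, s4, s5, s6, s8, s11, s12, s13}, which has 10 states.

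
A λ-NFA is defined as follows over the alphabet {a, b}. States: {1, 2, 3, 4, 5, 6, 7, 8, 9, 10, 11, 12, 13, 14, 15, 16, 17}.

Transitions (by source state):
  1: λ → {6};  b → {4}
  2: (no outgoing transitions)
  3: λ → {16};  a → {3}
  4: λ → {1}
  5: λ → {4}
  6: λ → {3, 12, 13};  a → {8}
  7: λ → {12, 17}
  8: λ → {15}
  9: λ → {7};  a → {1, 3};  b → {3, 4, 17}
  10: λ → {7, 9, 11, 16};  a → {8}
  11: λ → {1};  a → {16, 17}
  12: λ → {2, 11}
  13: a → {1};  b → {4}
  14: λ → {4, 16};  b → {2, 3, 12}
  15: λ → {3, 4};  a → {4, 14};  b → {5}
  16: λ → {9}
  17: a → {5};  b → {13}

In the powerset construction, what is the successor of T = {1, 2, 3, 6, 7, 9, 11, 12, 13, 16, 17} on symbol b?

1 on b → {4}.
9 on b → {3, 4, 17}.
13 on b → {4}.
17 on b → {13}.
No b-transition from 2, 3, 6, 7, 11, 12, 16.
Union after reading b: {3, 4, 13, 17}.
Now take the λ-closure:
From 3 via λ: add 16.
From 4 via λ: add 1.
From 1 via λ: add 6.
From 16 via λ: add 9.
From 6 via λ: add 12.
From 9 via λ: add 7.
From 12 via λ: add 2, 11.
No new states can be added; the closed set is {1, 2, 3, 4, 6, 7, 9, 11, 12, 13, 16, 17}.

{1, 2, 3, 4, 6, 7, 9, 11, 12, 13, 16, 17}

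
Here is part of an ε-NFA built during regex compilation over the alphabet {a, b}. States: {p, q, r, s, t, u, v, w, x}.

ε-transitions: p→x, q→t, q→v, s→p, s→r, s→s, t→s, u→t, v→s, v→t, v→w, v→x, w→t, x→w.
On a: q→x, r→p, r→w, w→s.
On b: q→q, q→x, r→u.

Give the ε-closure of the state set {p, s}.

{p, r, s, t, w, x}

Start with {p, s}.
From p via ε: add x.
From s via ε: add r.
From x via ε: add w.
From w via ε: add t.
No new states can be added; the closed set is {p, r, s, t, w, x}.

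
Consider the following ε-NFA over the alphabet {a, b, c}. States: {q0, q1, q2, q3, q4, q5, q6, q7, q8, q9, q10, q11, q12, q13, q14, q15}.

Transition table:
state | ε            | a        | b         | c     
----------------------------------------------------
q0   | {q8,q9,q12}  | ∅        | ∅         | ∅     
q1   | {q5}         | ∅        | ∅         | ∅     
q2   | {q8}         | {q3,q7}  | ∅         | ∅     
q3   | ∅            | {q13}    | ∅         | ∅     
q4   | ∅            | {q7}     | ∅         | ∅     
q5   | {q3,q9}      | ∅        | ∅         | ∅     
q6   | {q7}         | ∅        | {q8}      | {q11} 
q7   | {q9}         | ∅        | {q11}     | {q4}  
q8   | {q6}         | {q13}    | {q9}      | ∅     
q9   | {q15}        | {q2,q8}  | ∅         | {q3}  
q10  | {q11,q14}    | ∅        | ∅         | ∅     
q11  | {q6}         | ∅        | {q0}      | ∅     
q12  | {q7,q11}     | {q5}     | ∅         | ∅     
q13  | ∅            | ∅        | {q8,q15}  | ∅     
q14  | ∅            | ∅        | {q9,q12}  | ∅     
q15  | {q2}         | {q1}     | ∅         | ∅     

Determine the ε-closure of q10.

Start with {q10}.
From q10 via ε: add q11, q14.
From q11 via ε: add q6.
From q6 via ε: add q7.
From q7 via ε: add q9.
From q9 via ε: add q15.
From q15 via ε: add q2.
From q2 via ε: add q8.
No new states can be added; the closed set is {q2, q6, q7, q8, q9, q10, q11, q14, q15}.

{q2, q6, q7, q8, q9, q10, q11, q14, q15}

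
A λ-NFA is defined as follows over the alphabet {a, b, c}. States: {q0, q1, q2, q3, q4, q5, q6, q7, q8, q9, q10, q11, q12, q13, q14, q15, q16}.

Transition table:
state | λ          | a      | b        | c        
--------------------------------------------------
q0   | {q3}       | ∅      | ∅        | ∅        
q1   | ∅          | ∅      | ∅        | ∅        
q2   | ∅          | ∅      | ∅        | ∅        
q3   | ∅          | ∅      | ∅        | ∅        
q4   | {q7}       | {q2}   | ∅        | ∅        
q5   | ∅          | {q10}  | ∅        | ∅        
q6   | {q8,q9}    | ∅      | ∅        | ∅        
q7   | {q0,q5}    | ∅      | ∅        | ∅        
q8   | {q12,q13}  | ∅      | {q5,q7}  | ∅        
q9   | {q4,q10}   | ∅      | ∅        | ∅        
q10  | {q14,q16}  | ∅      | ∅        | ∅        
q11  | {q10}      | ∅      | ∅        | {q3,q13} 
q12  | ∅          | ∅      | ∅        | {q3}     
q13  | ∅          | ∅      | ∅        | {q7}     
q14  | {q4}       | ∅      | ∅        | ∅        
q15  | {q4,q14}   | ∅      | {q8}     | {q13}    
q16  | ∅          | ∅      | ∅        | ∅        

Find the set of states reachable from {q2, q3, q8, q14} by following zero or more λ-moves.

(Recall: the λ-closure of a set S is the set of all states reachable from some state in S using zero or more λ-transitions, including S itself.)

{q0, q2, q3, q4, q5, q7, q8, q12, q13, q14}

Start with {q2, q3, q8, q14}.
From q8 via λ: add q12, q13.
From q14 via λ: add q4.
From q4 via λ: add q7.
From q7 via λ: add q0, q5.
No new states can be added; the closed set is {q0, q2, q3, q4, q5, q7, q8, q12, q13, q14}.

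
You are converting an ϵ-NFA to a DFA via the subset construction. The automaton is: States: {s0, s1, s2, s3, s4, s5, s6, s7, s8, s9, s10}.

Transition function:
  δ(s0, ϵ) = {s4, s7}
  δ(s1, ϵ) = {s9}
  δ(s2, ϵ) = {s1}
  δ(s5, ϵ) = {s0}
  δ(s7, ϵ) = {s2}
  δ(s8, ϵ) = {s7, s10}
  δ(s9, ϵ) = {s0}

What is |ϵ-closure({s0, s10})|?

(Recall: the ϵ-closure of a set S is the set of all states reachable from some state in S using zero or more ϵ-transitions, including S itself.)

Start with {s0, s10}.
From s0 via ϵ: add s4, s7.
From s7 via ϵ: add s2.
From s2 via ϵ: add s1.
From s1 via ϵ: add s9.
ϵ-closure = {s0, s1, s2, s4, s7, s9, s10}, which has 7 states.

7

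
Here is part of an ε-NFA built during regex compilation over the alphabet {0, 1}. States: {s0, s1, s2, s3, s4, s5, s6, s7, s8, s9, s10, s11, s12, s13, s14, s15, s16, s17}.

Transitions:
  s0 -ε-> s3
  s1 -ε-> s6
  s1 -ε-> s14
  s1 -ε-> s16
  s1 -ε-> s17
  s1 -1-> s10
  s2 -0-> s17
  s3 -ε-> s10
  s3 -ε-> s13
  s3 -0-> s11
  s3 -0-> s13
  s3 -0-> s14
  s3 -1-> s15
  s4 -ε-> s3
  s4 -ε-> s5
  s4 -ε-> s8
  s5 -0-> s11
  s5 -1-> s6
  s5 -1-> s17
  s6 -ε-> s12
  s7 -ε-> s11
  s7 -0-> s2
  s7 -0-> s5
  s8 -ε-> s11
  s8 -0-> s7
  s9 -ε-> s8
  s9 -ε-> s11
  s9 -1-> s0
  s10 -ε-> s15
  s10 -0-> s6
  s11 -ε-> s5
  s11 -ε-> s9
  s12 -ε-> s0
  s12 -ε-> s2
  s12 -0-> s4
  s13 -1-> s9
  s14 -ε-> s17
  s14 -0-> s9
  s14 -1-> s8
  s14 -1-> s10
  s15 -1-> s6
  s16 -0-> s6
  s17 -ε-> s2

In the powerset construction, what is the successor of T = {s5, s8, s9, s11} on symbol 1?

{s0, s2, s3, s6, s10, s12, s13, s15, s17}

s5 on 1 → {s6, s17}.
s9 on 1 → {s0}.
No 1-transition from s8, s11.
Union after reading 1: {s0, s6, s17}.
Now take the ε-closure:
From s0 via ε: add s3.
From s6 via ε: add s12.
From s17 via ε: add s2.
From s3 via ε: add s10, s13.
From s10 via ε: add s15.
No new states can be added; the closed set is {s0, s2, s3, s6, s10, s12, s13, s15, s17}.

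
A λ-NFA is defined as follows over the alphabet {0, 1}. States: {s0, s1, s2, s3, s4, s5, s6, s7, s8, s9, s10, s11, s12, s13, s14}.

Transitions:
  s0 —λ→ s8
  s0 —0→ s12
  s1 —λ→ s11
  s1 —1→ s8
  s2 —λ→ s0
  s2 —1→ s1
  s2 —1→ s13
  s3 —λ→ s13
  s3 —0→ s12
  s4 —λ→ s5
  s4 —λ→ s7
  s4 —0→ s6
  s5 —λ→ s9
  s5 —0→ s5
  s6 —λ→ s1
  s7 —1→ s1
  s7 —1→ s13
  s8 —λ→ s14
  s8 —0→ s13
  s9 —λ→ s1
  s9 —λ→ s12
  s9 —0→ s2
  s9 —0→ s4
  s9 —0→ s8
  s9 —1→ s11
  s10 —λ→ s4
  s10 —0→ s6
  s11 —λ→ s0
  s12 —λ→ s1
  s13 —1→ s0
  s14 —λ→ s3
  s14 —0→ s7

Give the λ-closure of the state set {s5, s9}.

Start with {s5, s9}.
From s9 via λ: add s1, s12.
From s1 via λ: add s11.
From s11 via λ: add s0.
From s0 via λ: add s8.
From s8 via λ: add s14.
From s14 via λ: add s3.
From s3 via λ: add s13.
No new states can be added; the closed set is {s0, s1, s3, s5, s8, s9, s11, s12, s13, s14}.

{s0, s1, s3, s5, s8, s9, s11, s12, s13, s14}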